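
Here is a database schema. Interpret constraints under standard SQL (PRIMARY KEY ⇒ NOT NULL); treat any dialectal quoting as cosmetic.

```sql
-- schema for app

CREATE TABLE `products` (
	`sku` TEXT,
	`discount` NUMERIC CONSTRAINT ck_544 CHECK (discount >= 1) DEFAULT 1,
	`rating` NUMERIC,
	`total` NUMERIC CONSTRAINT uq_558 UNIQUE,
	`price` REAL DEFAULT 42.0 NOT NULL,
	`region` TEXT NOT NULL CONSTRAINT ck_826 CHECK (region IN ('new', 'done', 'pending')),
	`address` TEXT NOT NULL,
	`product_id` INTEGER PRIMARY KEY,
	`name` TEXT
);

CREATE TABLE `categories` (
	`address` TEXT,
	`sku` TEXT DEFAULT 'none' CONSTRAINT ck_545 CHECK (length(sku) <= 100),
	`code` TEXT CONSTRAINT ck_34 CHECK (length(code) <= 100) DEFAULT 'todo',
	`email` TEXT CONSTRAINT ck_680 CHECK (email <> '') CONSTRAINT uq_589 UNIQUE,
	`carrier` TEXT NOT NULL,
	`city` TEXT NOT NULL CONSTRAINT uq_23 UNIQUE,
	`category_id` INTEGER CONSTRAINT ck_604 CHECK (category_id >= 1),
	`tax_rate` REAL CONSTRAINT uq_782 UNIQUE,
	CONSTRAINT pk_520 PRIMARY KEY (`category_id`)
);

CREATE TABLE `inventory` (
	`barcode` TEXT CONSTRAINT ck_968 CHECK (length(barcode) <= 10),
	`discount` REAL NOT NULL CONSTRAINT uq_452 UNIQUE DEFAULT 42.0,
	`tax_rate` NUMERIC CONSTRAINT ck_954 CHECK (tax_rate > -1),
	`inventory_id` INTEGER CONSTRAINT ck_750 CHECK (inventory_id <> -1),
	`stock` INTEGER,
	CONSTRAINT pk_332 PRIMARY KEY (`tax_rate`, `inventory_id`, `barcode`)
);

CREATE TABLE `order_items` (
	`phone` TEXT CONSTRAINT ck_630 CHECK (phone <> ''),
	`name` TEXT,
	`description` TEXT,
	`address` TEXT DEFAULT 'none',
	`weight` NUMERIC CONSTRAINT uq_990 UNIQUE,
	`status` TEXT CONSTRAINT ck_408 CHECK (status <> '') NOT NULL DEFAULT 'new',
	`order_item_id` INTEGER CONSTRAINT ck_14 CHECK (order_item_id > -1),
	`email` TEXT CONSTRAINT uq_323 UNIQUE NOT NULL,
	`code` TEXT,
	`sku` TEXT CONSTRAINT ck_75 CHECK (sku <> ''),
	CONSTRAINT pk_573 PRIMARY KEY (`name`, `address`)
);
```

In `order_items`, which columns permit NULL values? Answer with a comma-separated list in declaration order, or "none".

- phone: CHECK does not forbid NULL (a CHECK constraint passes when its expression is NULL) → nullable.
- name: part of the PRIMARY KEY, which implies NOT NULL → not nullable.
- description: no NOT NULL constraint applies → nullable.
- address: part of the PRIMARY KEY, which implies NOT NULL → not nullable.
- weight: UNIQUE does not imply NOT NULL → nullable.
- status: declared NOT NULL → not nullable.
- order_item_id: CHECK does not forbid NULL (a CHECK constraint passes when its expression is NULL) → nullable.
- email: declared NOT NULL → not nullable.
- code: no NOT NULL constraint applies → nullable.
- sku: CHECK does not forbid NULL (a CHECK constraint passes when its expression is NULL) → nullable.

phone, description, weight, order_item_id, code, sku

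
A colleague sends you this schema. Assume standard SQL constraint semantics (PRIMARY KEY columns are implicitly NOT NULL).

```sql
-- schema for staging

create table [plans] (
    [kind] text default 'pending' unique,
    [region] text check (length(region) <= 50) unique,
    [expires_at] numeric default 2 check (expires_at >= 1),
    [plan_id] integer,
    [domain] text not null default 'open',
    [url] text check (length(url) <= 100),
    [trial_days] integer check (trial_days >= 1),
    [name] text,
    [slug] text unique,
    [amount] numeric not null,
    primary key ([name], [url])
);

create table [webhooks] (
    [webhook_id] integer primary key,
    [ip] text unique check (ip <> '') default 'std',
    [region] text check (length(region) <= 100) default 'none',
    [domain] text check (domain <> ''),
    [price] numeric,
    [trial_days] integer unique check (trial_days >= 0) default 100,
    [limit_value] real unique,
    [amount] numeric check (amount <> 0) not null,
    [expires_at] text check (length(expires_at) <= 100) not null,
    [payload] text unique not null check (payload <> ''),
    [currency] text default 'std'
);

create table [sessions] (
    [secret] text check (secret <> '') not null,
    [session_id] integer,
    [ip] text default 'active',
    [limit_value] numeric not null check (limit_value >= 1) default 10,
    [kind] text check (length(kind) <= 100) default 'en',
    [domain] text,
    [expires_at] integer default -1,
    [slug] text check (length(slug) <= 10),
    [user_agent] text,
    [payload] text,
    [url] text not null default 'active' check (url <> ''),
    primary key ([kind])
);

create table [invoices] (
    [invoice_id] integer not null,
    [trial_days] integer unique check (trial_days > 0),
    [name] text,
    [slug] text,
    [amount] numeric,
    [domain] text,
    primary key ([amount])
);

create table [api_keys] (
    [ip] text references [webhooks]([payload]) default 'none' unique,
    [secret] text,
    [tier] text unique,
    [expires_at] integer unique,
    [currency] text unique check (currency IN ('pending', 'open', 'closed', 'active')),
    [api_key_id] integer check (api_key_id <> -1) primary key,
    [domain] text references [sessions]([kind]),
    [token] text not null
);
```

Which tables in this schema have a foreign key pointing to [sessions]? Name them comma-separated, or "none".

api_keys

- api_keys.domain references sessions(kind).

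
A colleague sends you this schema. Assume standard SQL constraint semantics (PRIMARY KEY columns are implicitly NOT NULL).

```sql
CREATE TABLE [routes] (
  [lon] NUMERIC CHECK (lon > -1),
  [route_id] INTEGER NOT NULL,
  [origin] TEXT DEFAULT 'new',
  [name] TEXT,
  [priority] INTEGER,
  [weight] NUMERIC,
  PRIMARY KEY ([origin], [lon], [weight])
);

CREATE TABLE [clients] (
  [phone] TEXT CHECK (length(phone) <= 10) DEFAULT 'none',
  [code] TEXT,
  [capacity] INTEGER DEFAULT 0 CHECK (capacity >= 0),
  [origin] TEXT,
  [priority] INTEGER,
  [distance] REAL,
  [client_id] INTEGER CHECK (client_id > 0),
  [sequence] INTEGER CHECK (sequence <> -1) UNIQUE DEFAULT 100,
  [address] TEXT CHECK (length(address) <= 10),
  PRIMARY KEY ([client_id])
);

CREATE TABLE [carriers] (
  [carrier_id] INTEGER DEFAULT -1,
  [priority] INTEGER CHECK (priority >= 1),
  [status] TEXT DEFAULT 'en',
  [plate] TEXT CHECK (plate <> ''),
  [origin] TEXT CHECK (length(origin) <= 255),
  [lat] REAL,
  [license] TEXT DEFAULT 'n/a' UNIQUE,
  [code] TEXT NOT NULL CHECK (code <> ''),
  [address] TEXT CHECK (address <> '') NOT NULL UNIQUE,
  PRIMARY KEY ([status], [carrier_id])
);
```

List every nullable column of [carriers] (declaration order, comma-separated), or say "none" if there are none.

- carrier_id: part of the PRIMARY KEY, which implies NOT NULL → not nullable.
- priority: CHECK does not forbid NULL (a CHECK constraint passes when its expression is NULL) → nullable.
- status: part of the PRIMARY KEY, which implies NOT NULL → not nullable.
- plate: CHECK does not forbid NULL (a CHECK constraint passes when its expression is NULL) → nullable.
- origin: CHECK does not forbid NULL (a CHECK constraint passes when its expression is NULL) → nullable.
- lat: no NOT NULL constraint applies → nullable.
- license: UNIQUE does not imply NOT NULL → nullable.
- code: declared NOT NULL → not nullable.
- address: declared NOT NULL → not nullable.

priority, plate, origin, lat, license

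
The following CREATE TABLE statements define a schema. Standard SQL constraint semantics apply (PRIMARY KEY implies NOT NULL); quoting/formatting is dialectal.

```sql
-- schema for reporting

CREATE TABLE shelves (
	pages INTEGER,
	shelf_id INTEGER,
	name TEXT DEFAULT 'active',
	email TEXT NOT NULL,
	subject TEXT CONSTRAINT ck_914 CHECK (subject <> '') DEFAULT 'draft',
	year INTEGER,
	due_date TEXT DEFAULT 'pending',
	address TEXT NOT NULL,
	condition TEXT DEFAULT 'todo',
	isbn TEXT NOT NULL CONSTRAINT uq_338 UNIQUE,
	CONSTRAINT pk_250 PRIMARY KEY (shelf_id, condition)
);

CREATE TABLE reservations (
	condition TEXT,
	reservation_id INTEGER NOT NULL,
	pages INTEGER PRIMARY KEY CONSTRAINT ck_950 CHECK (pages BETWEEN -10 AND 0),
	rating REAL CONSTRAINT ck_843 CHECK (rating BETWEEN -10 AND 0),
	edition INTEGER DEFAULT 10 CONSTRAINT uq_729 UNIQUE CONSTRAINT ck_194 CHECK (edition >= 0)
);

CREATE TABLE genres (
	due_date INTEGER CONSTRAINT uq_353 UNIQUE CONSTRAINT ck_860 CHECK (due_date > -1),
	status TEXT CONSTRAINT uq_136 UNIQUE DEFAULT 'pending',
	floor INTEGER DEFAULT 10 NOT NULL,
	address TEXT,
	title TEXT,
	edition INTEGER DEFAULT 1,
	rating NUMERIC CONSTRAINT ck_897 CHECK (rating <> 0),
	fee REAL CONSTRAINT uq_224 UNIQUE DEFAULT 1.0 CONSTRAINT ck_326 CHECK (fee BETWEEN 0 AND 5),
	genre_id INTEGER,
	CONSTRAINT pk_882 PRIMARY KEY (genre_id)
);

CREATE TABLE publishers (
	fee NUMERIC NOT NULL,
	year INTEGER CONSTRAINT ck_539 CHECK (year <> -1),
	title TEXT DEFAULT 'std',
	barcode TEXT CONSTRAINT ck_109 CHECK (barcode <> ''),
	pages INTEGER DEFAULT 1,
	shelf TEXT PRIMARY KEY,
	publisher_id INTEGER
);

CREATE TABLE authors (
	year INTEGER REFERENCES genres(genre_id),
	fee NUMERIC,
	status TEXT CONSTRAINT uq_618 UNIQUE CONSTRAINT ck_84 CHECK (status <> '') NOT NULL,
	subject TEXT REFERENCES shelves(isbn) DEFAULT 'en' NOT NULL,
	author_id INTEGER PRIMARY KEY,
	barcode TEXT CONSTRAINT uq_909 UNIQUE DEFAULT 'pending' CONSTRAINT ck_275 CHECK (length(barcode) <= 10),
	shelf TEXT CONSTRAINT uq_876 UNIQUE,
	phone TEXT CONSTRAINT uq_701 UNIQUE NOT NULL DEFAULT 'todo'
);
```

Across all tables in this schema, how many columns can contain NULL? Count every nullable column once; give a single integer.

shelves: 5 nullable (pages, name, subject, year, due_date — PK (shelf_id, condition) and explicit NOT NULL columns excluded).
reservations: 3 nullable (condition, rating, edition — PK (pages) and explicit NOT NULL columns excluded).
genres: 7 nullable (due_date, status, address, title, edition, rating, fee — PK (genre_id) and explicit NOT NULL columns excluded).
publishers: 5 nullable (year, title, barcode, pages, publisher_id — PK (shelf) and explicit NOT NULL columns excluded).
authors: 4 nullable (year, fee, barcode, shelf — PK (author_id) and explicit NOT NULL columns excluded).
Total: 5 + 3 + 7 + 5 + 4 = 24.

24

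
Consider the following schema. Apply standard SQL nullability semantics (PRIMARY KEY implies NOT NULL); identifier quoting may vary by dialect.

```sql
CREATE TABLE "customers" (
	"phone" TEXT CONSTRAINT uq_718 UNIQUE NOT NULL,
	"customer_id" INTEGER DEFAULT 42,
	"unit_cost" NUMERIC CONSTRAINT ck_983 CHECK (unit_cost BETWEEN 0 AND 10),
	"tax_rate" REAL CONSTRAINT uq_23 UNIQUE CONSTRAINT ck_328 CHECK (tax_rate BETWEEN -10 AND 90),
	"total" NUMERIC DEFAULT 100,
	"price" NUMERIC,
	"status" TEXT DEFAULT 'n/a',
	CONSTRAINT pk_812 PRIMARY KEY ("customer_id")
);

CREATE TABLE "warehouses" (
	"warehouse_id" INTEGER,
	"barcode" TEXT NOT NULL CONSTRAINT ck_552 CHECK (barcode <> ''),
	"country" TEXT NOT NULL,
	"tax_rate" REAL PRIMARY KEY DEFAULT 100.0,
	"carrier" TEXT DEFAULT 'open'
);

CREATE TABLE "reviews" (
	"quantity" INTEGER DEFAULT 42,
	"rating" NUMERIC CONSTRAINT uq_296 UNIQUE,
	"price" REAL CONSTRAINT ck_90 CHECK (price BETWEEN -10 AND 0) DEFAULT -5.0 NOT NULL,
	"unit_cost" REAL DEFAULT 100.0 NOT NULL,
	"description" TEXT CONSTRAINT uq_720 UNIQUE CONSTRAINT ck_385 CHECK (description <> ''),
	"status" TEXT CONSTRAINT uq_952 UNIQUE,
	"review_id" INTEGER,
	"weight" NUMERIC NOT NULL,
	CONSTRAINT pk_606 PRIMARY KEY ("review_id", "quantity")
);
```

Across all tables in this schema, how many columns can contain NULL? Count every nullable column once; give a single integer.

customers: 5 nullable (unit_cost, tax_rate, total, price, status — PK (customer_id) and explicit NOT NULL columns excluded).
warehouses: 2 nullable (warehouse_id, carrier — PK (tax_rate) and explicit NOT NULL columns excluded).
reviews: 3 nullable (rating, description, status — PK (review_id, quantity) and explicit NOT NULL columns excluded).
Total: 5 + 2 + 3 = 10.

10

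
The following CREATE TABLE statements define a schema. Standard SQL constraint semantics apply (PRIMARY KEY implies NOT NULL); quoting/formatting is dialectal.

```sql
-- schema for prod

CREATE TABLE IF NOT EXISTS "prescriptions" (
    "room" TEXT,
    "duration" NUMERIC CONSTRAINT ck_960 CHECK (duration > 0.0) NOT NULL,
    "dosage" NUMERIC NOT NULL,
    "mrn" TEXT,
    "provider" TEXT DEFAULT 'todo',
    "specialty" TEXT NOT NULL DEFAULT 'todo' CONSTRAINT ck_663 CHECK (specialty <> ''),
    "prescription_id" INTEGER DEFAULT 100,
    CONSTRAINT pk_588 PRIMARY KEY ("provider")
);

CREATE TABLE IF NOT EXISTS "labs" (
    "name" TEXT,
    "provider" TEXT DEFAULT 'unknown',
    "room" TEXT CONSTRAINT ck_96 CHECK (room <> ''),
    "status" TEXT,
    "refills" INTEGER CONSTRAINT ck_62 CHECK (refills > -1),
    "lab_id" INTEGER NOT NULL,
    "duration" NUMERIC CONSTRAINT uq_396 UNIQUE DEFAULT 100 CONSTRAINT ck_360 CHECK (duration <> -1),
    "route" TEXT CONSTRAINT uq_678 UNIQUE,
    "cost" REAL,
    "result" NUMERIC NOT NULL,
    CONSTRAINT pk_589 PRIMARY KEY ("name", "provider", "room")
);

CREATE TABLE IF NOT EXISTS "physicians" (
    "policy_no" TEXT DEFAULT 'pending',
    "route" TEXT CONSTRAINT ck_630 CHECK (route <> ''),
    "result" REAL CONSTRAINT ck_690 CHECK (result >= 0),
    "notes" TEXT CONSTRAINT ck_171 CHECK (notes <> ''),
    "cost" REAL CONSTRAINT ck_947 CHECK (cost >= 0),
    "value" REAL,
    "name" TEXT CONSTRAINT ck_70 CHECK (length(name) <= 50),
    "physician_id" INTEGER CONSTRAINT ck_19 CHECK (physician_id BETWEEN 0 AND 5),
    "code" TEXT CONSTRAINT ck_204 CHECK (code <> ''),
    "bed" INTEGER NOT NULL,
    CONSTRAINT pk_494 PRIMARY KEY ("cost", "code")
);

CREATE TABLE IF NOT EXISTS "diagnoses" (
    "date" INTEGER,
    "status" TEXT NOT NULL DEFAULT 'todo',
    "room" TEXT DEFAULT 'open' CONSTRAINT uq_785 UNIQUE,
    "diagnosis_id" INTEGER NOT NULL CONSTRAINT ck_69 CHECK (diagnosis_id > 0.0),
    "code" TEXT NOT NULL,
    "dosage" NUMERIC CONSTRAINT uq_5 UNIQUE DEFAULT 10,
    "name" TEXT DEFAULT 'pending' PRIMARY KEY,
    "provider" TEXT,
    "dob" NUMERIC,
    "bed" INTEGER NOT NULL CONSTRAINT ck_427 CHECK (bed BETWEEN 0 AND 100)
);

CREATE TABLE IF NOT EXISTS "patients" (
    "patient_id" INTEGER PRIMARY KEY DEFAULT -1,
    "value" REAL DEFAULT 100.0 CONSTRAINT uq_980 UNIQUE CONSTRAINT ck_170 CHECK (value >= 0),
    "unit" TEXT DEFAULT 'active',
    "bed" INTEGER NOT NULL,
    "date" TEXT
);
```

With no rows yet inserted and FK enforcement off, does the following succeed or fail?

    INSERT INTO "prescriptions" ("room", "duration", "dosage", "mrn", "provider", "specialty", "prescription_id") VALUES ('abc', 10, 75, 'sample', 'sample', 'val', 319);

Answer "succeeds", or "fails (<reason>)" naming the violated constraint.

succeeds

NOT NULL columns: dosage is supplied; duration is supplied; provider is supplied; specialty is supplied.
CHECK constraints: 10 satisfies (duration > 0.0); 'val' satisfies (specialty <> '').
No constraint is violated.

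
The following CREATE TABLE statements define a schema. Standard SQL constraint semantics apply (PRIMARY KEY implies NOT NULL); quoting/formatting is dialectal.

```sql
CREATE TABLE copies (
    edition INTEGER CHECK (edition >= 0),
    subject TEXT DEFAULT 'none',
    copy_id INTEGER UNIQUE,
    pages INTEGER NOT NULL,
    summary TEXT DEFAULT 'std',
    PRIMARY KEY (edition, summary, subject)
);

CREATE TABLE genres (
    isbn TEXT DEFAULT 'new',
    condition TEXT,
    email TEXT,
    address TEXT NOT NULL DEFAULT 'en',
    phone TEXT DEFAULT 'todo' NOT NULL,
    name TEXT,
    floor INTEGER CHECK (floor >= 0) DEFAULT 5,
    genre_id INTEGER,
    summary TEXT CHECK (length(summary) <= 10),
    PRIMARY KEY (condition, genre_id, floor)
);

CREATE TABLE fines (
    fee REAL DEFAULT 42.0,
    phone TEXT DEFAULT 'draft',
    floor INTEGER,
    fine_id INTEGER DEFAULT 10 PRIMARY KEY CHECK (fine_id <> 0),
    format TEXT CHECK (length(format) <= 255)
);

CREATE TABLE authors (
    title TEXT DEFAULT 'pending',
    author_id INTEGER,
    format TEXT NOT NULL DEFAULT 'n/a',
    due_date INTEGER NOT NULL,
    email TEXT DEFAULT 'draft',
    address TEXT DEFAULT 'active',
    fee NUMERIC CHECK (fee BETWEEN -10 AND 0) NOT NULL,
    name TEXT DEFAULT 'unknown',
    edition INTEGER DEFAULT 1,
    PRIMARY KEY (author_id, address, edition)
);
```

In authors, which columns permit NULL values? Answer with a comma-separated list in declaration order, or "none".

- title: DEFAULT only fills an omitted column; an explicit NULL is still allowed → nullable.
- author_id: part of the PRIMARY KEY, which implies NOT NULL → not nullable.
- format: declared NOT NULL → not nullable.
- due_date: declared NOT NULL → not nullable.
- email: DEFAULT only fills an omitted column; an explicit NULL is still allowed → nullable.
- address: part of the PRIMARY KEY, which implies NOT NULL → not nullable.
- fee: declared NOT NULL → not nullable.
- name: DEFAULT only fills an omitted column; an explicit NULL is still allowed → nullable.
- edition: part of the PRIMARY KEY, which implies NOT NULL → not nullable.

title, email, name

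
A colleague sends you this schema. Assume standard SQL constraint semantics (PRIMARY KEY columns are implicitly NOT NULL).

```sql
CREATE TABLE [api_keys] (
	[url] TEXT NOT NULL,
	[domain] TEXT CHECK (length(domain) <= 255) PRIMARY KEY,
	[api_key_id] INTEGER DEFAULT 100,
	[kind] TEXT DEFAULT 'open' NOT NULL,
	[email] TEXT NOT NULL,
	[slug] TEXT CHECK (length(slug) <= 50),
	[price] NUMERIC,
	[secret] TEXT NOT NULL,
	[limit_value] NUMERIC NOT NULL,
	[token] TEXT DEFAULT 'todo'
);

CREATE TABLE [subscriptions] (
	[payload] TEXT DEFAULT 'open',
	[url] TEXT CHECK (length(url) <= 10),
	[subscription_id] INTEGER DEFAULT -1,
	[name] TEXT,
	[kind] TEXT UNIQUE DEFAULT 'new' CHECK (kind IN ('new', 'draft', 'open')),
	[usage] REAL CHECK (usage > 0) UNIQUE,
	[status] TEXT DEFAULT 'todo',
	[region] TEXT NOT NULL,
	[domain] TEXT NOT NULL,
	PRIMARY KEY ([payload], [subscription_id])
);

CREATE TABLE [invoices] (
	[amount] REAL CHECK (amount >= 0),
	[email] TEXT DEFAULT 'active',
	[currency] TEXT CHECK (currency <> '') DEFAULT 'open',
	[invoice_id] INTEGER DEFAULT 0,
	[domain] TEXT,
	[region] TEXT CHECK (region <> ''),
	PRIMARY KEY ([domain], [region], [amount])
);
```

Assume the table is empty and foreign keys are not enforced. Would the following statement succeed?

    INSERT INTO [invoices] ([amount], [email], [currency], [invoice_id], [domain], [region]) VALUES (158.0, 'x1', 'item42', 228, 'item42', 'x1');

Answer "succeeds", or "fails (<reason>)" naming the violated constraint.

NOT NULL columns: amount is supplied; domain is supplied; region is supplied.
CHECK constraints: 158.0 satisfies (amount >= 0); 'item42' satisfies (currency <> ''); 'x1' satisfies (region <> '').
No constraint is violated.

succeeds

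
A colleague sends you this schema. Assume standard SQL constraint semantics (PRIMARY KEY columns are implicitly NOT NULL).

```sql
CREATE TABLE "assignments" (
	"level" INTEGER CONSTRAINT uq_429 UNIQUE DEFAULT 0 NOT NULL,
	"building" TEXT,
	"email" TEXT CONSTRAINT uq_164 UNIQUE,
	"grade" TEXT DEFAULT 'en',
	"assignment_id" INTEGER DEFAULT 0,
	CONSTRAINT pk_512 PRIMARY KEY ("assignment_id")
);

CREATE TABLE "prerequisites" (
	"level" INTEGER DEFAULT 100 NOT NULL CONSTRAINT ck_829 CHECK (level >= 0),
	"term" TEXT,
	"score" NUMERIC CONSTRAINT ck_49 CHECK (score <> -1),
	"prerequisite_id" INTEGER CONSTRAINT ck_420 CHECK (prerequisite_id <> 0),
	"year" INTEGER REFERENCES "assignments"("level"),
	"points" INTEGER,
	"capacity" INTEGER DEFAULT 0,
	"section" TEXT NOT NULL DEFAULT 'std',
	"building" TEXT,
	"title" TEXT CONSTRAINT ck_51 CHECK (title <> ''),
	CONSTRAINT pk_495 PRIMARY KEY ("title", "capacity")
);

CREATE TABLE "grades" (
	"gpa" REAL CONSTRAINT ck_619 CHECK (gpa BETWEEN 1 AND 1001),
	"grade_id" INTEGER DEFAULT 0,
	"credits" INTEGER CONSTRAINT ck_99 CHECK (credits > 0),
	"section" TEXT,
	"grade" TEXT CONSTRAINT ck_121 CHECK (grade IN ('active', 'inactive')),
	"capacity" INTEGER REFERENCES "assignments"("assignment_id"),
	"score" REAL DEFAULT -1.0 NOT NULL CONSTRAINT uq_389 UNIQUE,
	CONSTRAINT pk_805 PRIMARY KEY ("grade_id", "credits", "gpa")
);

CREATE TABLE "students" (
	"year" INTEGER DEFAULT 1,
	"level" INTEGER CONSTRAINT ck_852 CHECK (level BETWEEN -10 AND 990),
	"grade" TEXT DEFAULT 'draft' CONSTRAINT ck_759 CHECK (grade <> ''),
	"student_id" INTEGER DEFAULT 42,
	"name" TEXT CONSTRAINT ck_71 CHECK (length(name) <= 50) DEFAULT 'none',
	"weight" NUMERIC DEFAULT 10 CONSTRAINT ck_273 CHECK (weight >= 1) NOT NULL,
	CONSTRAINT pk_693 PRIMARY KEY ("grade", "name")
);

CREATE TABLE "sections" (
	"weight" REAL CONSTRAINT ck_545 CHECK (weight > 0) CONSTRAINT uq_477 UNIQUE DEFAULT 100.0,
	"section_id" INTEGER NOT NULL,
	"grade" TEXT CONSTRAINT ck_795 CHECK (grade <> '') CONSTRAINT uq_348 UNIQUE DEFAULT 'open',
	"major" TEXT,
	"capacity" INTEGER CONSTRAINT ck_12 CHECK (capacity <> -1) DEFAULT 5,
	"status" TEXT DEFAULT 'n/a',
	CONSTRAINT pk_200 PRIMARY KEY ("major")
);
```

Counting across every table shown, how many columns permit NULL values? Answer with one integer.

assignments: 3 nullable (building, email, grade — PK (assignment_id) and explicit NOT NULL columns excluded).
prerequisites: 6 nullable (term, score, prerequisite_id, year, points, building — PK (title, capacity) and explicit NOT NULL columns excluded).
grades: 3 nullable (section, grade, capacity — PK (grade_id, credits, gpa) and explicit NOT NULL columns excluded).
students: 3 nullable (year, level, student_id — PK (grade, name) and explicit NOT NULL columns excluded).
sections: 4 nullable (weight, grade, capacity, status — PK (major) and explicit NOT NULL columns excluded).
Total: 3 + 6 + 3 + 3 + 4 = 19.

19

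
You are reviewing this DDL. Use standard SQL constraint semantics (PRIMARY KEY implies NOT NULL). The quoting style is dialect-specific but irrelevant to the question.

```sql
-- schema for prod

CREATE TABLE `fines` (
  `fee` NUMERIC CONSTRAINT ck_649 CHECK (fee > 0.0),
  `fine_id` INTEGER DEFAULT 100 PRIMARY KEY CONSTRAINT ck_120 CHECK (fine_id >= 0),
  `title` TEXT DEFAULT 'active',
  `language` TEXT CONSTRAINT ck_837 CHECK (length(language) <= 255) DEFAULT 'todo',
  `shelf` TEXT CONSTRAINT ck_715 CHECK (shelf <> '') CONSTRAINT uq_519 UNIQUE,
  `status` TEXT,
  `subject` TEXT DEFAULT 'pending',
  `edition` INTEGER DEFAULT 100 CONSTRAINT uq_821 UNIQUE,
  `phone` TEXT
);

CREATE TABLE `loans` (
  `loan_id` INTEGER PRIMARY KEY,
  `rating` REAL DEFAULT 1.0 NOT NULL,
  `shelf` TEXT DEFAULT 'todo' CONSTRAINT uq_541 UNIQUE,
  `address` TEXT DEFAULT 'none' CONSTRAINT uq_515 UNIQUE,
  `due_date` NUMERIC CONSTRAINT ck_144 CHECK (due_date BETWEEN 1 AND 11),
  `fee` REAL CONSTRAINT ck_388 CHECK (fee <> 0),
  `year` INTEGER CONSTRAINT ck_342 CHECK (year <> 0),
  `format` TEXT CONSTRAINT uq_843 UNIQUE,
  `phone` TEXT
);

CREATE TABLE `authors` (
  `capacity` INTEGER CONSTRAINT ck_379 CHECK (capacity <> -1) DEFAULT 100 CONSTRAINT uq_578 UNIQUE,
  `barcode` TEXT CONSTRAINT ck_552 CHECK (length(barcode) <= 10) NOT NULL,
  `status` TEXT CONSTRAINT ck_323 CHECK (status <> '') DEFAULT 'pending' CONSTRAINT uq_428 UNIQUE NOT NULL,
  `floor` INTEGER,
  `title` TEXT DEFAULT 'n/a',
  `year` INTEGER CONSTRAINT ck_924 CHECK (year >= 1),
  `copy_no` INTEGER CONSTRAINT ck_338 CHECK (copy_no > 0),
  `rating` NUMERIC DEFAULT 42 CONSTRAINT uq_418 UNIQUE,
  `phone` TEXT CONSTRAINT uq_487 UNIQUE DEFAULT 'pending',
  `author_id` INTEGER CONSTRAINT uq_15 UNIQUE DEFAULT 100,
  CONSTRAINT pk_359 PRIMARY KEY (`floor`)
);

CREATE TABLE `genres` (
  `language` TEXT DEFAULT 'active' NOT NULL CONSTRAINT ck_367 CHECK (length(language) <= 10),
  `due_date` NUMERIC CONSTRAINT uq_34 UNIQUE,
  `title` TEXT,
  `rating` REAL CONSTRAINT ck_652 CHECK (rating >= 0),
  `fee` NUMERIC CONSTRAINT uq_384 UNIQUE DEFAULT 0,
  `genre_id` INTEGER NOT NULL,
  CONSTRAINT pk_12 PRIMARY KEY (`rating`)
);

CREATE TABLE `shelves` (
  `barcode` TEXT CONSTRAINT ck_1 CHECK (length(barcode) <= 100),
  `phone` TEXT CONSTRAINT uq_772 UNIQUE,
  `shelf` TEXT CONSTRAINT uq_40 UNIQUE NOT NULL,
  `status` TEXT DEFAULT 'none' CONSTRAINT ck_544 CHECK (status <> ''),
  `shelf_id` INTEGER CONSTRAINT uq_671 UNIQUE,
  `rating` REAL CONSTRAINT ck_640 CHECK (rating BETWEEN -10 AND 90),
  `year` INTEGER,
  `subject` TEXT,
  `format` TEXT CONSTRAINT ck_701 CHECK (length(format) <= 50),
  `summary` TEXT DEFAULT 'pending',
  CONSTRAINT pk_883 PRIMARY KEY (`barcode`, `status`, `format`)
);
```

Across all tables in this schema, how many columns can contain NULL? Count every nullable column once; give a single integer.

fines: 8 nullable (fee, title, language, shelf, status, subject, edition, phone — PK (fine_id) and explicit NOT NULL columns excluded).
loans: 7 nullable (shelf, address, due_date, fee, year, format, phone — PK (loan_id) and explicit NOT NULL columns excluded).
authors: 7 nullable (capacity, title, year, copy_no, rating, phone, author_id — PK (floor) and explicit NOT NULL columns excluded).
genres: 3 nullable (due_date, title, fee — PK (rating) and explicit NOT NULL columns excluded).
shelves: 6 nullable (phone, shelf_id, rating, year, subject, summary — PK (barcode, status, format) and explicit NOT NULL columns excluded).
Total: 8 + 7 + 7 + 3 + 6 = 31.

31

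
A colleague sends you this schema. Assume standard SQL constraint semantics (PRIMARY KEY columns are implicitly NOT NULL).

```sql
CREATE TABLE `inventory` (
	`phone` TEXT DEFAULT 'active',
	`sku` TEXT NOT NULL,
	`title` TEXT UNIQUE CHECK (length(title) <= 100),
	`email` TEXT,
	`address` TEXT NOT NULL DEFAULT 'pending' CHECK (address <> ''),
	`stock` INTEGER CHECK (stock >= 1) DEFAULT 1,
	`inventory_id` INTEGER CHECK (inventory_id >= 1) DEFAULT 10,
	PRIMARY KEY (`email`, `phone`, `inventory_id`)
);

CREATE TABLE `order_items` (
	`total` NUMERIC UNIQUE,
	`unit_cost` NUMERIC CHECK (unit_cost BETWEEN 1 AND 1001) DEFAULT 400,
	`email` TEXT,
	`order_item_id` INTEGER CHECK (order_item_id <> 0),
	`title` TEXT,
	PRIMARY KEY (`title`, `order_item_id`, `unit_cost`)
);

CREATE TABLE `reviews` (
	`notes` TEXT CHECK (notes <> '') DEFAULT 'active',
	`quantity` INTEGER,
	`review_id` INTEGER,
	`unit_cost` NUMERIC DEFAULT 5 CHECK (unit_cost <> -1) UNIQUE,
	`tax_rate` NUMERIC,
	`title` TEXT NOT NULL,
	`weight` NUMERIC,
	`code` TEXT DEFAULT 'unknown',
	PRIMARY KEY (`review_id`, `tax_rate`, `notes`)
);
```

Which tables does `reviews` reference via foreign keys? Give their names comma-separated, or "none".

No column in reviews has a REFERENCES clause.

none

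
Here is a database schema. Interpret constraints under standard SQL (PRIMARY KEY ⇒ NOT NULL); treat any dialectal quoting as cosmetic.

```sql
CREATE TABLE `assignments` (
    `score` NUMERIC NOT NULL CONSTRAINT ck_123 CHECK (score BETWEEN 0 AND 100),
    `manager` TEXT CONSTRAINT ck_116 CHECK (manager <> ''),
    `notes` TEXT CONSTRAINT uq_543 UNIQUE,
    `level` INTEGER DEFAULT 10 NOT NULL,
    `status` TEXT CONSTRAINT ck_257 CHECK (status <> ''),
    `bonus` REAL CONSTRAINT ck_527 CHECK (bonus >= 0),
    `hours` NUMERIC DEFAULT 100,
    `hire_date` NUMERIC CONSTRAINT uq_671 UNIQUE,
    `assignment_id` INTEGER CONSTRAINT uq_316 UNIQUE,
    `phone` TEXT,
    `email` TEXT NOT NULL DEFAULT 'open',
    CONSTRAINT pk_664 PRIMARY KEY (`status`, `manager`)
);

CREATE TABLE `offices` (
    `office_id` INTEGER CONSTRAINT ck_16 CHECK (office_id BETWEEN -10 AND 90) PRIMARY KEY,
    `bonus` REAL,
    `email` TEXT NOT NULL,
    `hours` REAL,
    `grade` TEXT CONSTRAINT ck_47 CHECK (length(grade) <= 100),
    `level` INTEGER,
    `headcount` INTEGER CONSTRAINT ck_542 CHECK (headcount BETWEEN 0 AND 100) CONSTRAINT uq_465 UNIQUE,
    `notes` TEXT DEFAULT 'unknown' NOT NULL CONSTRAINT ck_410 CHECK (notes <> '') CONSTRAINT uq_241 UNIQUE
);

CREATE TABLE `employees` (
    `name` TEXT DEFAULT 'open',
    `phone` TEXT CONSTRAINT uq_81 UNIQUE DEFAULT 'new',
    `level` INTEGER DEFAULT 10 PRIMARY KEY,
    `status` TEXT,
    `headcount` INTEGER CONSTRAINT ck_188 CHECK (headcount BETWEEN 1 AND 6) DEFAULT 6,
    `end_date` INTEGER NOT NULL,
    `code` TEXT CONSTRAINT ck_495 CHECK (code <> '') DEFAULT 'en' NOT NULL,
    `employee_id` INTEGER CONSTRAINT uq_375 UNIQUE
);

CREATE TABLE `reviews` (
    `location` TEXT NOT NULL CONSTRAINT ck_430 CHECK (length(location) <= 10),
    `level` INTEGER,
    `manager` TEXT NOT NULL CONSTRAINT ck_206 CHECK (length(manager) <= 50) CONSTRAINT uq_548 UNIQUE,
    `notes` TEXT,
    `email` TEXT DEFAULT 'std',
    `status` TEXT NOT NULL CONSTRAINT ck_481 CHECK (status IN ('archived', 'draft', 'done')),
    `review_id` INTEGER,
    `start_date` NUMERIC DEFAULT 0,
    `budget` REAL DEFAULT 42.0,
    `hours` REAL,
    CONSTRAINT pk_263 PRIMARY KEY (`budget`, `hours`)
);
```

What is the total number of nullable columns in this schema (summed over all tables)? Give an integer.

assignments: 6 nullable (notes, bonus, hours, hire_date, assignment_id, phone — PK (status, manager) and explicit NOT NULL columns excluded).
offices: 5 nullable (bonus, hours, grade, level, headcount — PK (office_id) and explicit NOT NULL columns excluded).
employees: 5 nullable (name, phone, status, headcount, employee_id — PK (level) and explicit NOT NULL columns excluded).
reviews: 5 nullable (level, notes, email, review_id, start_date — PK (budget, hours) and explicit NOT NULL columns excluded).
Total: 6 + 5 + 5 + 5 = 21.

21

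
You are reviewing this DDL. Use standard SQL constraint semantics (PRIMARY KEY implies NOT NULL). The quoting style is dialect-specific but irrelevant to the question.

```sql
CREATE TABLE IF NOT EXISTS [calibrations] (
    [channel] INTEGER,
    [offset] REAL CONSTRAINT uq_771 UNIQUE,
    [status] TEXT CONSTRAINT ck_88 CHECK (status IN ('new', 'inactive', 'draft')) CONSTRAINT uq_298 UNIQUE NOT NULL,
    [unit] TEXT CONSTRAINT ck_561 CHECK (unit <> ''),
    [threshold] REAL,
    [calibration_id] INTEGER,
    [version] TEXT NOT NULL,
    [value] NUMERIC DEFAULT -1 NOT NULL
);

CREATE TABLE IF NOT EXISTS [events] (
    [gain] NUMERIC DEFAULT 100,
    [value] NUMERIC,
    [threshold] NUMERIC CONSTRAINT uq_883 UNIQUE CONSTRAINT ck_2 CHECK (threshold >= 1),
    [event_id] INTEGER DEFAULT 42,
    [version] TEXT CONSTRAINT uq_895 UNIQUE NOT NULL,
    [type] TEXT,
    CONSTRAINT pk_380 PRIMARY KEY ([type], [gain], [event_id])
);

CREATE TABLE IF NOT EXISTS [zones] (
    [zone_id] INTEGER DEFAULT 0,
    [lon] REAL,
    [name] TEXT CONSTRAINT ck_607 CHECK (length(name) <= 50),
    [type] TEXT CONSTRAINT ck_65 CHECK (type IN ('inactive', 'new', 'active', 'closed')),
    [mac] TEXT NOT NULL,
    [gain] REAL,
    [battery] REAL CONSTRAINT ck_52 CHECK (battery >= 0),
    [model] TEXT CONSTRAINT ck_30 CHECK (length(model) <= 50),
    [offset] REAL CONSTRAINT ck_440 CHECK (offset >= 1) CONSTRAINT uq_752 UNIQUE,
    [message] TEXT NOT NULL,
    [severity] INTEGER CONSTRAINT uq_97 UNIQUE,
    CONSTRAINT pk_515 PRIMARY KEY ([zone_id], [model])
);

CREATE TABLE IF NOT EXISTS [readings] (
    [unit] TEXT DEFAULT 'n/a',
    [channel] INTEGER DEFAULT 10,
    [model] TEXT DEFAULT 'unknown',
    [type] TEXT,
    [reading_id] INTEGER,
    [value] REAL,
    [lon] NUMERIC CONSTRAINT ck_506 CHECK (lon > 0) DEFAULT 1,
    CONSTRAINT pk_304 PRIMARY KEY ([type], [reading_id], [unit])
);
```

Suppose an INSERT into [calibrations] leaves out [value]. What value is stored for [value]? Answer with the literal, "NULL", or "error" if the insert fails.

-1

value has an explicit DEFAULT -1.
When the column is omitted from an INSERT, that default is used.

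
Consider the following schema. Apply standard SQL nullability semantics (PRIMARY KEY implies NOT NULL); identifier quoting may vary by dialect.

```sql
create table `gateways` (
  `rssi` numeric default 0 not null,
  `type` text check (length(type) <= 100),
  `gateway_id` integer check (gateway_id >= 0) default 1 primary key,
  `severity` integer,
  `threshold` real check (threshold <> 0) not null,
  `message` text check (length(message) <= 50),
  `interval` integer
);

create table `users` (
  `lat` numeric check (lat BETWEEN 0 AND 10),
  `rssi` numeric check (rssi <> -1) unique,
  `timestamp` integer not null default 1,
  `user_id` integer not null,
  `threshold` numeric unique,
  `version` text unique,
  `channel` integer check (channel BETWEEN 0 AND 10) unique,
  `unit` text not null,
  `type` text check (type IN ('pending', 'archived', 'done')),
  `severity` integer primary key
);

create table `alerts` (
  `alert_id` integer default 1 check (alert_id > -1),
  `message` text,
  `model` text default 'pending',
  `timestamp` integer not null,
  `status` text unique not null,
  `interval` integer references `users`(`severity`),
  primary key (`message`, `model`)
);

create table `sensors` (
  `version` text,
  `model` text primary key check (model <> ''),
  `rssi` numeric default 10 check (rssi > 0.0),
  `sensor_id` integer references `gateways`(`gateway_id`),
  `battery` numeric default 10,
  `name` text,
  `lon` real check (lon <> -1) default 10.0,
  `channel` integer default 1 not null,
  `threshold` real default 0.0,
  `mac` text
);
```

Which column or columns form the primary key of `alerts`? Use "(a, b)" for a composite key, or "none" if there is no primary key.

A table-level PRIMARY KEY clause names 2 columns: message, model.
This is a composite key — the combination is unique, not each column individually.

(message, model)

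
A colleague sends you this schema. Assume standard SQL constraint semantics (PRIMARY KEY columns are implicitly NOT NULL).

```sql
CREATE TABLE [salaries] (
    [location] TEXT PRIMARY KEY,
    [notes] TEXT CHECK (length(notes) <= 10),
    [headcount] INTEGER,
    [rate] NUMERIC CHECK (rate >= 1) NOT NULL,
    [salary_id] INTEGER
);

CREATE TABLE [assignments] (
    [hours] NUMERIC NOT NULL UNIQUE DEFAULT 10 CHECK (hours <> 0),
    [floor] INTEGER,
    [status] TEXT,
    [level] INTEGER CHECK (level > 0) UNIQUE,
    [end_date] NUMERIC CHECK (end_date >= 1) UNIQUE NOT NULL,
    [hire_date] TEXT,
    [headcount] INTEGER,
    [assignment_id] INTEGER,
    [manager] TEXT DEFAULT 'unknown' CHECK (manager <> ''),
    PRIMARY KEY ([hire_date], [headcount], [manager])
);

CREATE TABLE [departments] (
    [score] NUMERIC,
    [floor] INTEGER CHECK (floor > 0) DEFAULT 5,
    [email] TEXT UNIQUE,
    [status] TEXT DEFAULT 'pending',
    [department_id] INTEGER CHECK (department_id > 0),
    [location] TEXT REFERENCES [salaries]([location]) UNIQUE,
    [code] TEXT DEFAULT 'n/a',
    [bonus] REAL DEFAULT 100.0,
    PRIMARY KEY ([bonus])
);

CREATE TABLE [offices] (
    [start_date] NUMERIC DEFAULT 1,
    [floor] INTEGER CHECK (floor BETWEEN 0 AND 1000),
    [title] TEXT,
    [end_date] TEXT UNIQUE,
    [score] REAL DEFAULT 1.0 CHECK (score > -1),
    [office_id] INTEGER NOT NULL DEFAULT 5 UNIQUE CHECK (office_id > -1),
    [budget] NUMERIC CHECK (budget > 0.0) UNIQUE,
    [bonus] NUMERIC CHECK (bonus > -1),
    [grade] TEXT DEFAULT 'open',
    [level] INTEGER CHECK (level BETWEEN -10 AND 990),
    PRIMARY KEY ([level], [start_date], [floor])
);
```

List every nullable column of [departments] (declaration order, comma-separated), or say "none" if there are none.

score, floor, email, status, department_id, location, code

- score: no NOT NULL constraint applies → nullable.
- floor: CHECK does not forbid NULL (a CHECK constraint passes when its expression is NULL) → nullable.
- email: UNIQUE does not imply NOT NULL → nullable.
- status: DEFAULT only fills an omitted column; an explicit NULL is still allowed → nullable.
- department_id: CHECK does not forbid NULL (a CHECK constraint passes when its expression is NULL) → nullable.
- location: a foreign key column may be NULL unless separately constrained → nullable.
- code: DEFAULT only fills an omitted column; an explicit NULL is still allowed → nullable.
- bonus: part of the PRIMARY KEY, which implies NOT NULL → not nullable.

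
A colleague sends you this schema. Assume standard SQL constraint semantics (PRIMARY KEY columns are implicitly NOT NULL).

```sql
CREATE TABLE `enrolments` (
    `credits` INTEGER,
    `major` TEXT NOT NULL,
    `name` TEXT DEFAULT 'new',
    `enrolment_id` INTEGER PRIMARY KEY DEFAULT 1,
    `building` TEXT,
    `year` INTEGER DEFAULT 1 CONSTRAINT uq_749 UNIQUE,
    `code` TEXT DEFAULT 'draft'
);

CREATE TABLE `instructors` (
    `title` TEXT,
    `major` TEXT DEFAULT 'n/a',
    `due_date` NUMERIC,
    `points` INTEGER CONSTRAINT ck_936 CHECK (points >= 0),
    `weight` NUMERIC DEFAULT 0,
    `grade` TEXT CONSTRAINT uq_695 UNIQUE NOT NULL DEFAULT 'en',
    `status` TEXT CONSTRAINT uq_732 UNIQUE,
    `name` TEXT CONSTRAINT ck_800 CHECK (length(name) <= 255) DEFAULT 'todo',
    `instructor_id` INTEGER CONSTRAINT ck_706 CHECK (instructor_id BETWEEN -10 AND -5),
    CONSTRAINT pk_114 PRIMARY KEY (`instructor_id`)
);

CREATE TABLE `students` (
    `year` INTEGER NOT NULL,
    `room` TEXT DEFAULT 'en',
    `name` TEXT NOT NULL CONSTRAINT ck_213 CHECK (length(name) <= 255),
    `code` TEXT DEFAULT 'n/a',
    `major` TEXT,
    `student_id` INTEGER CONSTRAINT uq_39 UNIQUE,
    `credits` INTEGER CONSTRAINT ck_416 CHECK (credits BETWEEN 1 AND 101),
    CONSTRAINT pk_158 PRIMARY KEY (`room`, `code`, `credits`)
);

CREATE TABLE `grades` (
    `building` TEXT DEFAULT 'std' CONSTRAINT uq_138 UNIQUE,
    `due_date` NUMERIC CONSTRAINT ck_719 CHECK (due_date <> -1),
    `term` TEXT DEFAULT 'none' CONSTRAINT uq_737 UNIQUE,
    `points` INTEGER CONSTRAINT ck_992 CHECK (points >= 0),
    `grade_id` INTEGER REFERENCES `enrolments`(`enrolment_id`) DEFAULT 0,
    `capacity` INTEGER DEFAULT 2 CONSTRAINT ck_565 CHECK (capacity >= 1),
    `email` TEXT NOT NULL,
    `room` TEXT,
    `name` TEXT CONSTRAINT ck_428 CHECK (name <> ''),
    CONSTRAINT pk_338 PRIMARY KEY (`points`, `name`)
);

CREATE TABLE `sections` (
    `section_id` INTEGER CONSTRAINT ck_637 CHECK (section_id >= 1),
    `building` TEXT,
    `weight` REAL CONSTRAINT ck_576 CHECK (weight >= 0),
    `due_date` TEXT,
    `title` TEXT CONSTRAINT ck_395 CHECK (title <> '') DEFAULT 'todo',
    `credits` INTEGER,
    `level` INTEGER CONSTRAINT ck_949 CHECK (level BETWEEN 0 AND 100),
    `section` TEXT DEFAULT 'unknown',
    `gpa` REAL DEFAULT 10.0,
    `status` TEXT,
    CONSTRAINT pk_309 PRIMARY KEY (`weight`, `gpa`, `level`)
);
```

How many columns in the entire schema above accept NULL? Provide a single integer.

enrolments: 5 nullable (credits, name, building, year, code — PK (enrolment_id) and explicit NOT NULL columns excluded).
instructors: 7 nullable (title, major, due_date, points, weight, status, name — PK (instructor_id) and explicit NOT NULL columns excluded).
students: 2 nullable (major, student_id — PK (room, code, credits) and explicit NOT NULL columns excluded).
grades: 6 nullable (building, due_date, term, grade_id, capacity, room — PK (points, name) and explicit NOT NULL columns excluded).
sections: 7 nullable (section_id, building, due_date, title, credits, section, status — PK (weight, gpa, level) and explicit NOT NULL columns excluded).
Total: 5 + 7 + 2 + 6 + 7 = 27.

27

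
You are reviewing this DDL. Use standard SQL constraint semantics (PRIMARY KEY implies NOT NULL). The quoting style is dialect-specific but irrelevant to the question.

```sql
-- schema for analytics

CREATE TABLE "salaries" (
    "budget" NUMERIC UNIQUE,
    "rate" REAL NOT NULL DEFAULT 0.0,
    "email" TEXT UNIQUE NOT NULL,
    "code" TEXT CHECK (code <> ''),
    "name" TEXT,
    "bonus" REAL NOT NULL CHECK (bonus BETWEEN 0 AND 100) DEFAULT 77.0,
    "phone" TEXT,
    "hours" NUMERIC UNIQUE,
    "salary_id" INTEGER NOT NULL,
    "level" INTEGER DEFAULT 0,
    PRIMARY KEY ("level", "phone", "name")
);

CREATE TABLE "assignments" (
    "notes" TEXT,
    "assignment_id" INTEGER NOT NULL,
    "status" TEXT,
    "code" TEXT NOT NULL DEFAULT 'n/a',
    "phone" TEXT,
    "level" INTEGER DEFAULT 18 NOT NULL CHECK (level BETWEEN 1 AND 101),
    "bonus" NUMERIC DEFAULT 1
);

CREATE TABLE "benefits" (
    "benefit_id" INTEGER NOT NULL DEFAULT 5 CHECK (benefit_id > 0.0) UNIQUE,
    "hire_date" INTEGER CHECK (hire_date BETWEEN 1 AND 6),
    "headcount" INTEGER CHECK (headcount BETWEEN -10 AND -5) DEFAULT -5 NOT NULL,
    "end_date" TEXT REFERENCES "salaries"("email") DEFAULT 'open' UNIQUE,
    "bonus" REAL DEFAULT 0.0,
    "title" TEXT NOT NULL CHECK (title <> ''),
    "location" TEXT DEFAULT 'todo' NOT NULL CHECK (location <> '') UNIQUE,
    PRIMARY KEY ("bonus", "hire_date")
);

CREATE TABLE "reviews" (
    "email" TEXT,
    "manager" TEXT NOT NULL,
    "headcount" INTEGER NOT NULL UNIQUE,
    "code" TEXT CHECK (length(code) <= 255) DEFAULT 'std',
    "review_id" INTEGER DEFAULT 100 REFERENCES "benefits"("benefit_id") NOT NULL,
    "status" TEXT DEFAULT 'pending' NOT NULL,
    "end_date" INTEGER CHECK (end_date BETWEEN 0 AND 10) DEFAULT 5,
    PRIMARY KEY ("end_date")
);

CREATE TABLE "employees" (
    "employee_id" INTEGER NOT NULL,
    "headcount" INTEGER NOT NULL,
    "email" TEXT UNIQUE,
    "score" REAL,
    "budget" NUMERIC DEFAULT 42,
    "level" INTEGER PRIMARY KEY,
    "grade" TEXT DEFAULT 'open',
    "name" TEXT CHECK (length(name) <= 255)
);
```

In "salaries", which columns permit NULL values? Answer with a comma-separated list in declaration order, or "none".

budget, code, hours

- budget: UNIQUE does not imply NOT NULL → nullable.
- rate: declared NOT NULL → not nullable.
- email: declared NOT NULL → not nullable.
- code: CHECK does not forbid NULL (a CHECK constraint passes when its expression is NULL) → nullable.
- name: part of the PRIMARY KEY, which implies NOT NULL → not nullable.
- bonus: declared NOT NULL → not nullable.
- phone: part of the PRIMARY KEY, which implies NOT NULL → not nullable.
- hours: UNIQUE does not imply NOT NULL → nullable.
- salary_id: declared NOT NULL → not nullable.
- level: part of the PRIMARY KEY, which implies NOT NULL → not nullable.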